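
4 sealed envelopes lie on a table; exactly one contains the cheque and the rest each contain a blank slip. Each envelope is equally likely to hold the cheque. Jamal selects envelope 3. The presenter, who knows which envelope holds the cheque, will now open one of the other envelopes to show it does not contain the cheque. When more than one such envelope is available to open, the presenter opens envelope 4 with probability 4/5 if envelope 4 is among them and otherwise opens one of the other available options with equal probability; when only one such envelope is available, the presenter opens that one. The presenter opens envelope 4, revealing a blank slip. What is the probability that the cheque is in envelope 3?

1/3

Consider each possible location of the cheque in turn.
If it is in any of envelopes 1, 2, and 3 (prior 1/4 each): envelope 4 is available, opened with probability 4/5; weight (1/4)·(4/5) = 1/5 each.
If it is in envelope 4 (prior 1/4): the presenter opened envelope 4, so this case is ruled out; weight (1/4)·0 = 0.
The weights sum to 3/5.
So P(the cheque in envelope 3 | the presenter opened envelope 4) = (1/5) / (3/5) = 1/3.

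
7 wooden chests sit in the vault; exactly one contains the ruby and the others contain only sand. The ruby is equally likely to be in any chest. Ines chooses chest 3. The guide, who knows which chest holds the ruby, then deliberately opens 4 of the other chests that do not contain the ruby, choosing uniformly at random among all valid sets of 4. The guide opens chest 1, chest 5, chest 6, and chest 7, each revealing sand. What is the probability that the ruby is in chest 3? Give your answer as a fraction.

Condition on the true location of the ruby.
If it is in any of chests 1, 5, 6, and 7 (prior 1/7 each): that chest was opened and seen not to hold the prize — ruled out; weight (1/7)·0 = 0 each.
If it is in either of chests 2 and 4 (prior 1/7 each): the guide has 5 equally likely choices, so probability 1/5; weight (1/7)·(1/5) = 1/35 each.
If it is in chest 3 (prior 1/7): the guide has 15 equally likely choices, so probability 1/15; weight (1/7)·(1/15) = 1/105.
The weights sum to 1/15.
So P(the ruby in chest 3 | the guide opened chest 1, chest 5, chest 6, and chest 7) = (1/105) / (1/15) = 1/7.

1/7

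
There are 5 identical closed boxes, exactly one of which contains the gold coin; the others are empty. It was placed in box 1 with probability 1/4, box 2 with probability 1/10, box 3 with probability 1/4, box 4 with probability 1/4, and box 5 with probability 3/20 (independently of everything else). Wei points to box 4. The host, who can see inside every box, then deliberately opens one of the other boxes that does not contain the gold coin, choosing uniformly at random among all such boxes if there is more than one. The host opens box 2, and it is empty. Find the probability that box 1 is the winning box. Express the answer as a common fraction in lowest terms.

20/67

Condition on the true location of the gold coin.
If it is in either of boxes 1 and 3 (prior 1/4 each): the host has 3 equally likely choices, so probability 1/3; weight (1/4)·(1/3) = 1/12 each.
If it is in box 2 (prior 1/10): the host opened box 2, so this case is ruled out; weight (1/10)·0 = 0.
If it is in box 4 (prior 1/4): the host has 4 equally likely choices, so probability 1/4; weight (1/4)·(1/4) = 1/16.
If it is in box 5 (prior 3/20): the host has 3 equally likely choices, so probability 1/3; weight (3/20)·(1/3) = 1/20.
The weights sum to 67/240.
So P(the gold coin in box 1 | the host opened box 2) = (1/12) / (67/240) = 20/67.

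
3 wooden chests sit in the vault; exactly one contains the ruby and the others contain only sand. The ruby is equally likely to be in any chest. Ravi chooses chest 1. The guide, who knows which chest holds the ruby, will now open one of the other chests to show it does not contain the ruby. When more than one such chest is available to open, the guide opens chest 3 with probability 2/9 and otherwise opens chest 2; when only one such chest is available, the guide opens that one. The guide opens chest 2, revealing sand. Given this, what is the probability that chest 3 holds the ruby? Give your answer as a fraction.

Condition on the true location of the ruby.
If it is in chest 1 (prior 1/3): chest 3 is available but not opened, probability 7/9; weight (1/3)·(7/9) = 7/27.
If it is in chest 2 (prior 1/3): the guide opened chest 2, so this case is ruled out; weight (1/3)·0 = 0.
If it is in chest 3 (prior 1/3): only chest 2 is available, probability 1; weight (1/3)·1 = 1/3.
The weights sum to 16/27.
So P(the ruby in chest 3 | the guide opened chest 2) = (1/3) / (16/27) = 9/16.

9/16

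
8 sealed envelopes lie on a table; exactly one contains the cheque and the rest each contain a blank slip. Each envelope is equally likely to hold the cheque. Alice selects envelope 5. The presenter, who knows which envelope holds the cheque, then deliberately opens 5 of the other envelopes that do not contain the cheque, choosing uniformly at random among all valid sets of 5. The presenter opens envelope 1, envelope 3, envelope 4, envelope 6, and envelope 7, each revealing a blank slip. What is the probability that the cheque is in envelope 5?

Consider each possible location of the cheque in turn.
If it is in any of envelopes 1, 3, 4, 6, and 7 (prior 1/8 each): that envelope was opened and seen not to hold the prize — ruled out; weight (1/8)·0 = 0 each.
If it is in either of envelopes 2 and 8 (prior 1/8 each): the presenter has 6 equally likely choices, so probability 1/6; weight (1/8)·(1/6) = 1/48 each.
If it is in envelope 5 (prior 1/8): the presenter has 21 equally likely choices, so probability 1/21; weight (1/8)·(1/21) = 1/168.
The weights sum to 1/21.
So P(the cheque in envelope 5 | the presenter opened envelope 1, envelope 3, envelope 4, envelope 6, and envelope 7) = (1/168) / (1/21) = 1/8.

1/8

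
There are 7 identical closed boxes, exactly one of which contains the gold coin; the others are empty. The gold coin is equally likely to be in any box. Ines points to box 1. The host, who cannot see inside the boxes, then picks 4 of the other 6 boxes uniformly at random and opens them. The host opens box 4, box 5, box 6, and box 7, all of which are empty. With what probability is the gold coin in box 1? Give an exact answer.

1/3

Because the host chose which boxes to open without knowing where the gold coin is, the choice is independent of the prize location. Learning that none of the 4 opened boxes holds the gold coin simply rules out those 4 locations and leaves the remaining 3 boxes still equally likely by symmetry.
So P(the gold coin in box 1) = 1/3.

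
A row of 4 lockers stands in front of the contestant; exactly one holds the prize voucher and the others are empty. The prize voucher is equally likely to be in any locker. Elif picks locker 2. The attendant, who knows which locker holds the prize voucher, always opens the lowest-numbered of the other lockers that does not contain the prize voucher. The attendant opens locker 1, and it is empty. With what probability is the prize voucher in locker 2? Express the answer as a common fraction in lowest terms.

Consider each possible location of the prize voucher in turn.
If it is in locker 1 (prior 1/4): the attendant opened locker 1, so this case is ruled out; weight (1/4)·0 = 0.
If it is in any of lockers 2, 3, and 4 (prior 1/4 each): locker 1 is the lowest-numbered option available, probability 1; weight (1/4)·1 = 1/4 each.
The weights sum to 3/4.
So P(the prize voucher in locker 2 | the attendant opened locker 1) = (1/4) / (3/4) = 1/3.

1/3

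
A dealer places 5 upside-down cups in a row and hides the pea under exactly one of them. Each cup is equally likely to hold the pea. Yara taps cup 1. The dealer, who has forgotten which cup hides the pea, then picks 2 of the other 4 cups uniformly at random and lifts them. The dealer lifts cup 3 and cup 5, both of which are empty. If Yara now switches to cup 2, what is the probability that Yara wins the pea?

1/3

Condition on the true location of the pea.
If it is under any of cups 1, 2, and 4 (prior 1/5 each): the dealer picks exactly this set with probability 1/6 regardless, and none is the prize; weight (1/5)·(1/6) = 1/30 each.
If it is under either of cups 3 and 5 (prior 1/5 each): that cup was opened and seen not to hold the prize — ruled out; weight (1/5)·0 = 0 each.
The weights sum to 1/10.
So P(the pea under cup 2 | the dealer opened cup 3 and cup 5) = (1/30) / (1/10) = 1/3.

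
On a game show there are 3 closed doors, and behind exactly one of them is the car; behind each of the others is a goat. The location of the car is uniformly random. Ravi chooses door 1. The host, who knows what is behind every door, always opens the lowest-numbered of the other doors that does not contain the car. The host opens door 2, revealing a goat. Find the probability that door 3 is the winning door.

1/2

Consider each possible location of the car in turn.
If it is behind either of doors 1 and 3 (prior 1/3 each): door 2 is the lowest-numbered option available, probability 1; weight (1/3)·1 = 1/3 each.
If it is behind door 2 (prior 1/3): the host opened door 2, so this case is ruled out; weight (1/3)·0 = 0.
The weights sum to 2/3.
So P(the car behind door 3 | the host opened door 2) = (1/3) / (2/3) = 1/2.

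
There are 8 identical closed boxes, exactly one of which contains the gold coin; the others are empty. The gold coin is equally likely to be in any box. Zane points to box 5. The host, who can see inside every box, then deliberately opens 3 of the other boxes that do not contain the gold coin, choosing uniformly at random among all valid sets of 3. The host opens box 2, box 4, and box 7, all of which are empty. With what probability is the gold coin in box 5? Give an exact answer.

Condition on the true location of the gold coin.
If it is in any of boxes 1, 3, 6, and 8 (prior 1/8 each): the host has 20 equally likely choices, so probability 1/20; weight (1/8)·(1/20) = 1/160 each.
If it is in any of boxes 2, 4, and 7 (prior 1/8 each): that box was opened and seen not to hold the prize — ruled out; weight (1/8)·0 = 0 each.
If it is in box 5 (prior 1/8): the host has 35 equally likely choices, so probability 1/35; weight (1/8)·(1/35) = 1/280.
The weights sum to 1/35.
So P(the gold coin in box 5 | the host opened box 2, box 4, and box 7) = (1/280) / (1/35) = 1/8.

1/8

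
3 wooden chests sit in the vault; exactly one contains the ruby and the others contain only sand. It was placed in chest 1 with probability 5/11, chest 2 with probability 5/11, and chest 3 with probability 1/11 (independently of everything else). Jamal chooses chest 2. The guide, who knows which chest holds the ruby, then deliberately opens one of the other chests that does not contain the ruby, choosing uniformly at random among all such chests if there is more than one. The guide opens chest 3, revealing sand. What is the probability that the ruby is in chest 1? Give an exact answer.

2/3

Condition on the true location of the ruby.
If it is in chest 1 (prior 5/11): the guide has no choice, probability 1; weight (5/11)·1 = 5/11.
If it is in chest 2 (prior 5/11): the guide has 2 equally likely choices, so probability 1/2; weight (5/11)·(1/2) = 5/22.
If it is in chest 3 (prior 1/11): the guide opened chest 3, so this case is ruled out; weight (1/11)·0 = 0.
The weights sum to 15/22.
So P(the ruby in chest 1 | the guide opened chest 3) = (5/11) / (15/22) = 2/3.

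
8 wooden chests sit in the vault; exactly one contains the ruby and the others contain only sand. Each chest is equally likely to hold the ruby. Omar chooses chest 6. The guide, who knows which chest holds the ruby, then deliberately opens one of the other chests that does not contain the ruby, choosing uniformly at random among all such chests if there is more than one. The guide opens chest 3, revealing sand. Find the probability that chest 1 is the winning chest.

7/48

Consider each possible location of the ruby in turn.
If it is in any of chests 1, 2, 4, 5, 7, and 8 (prior 1/8 each): the guide has 6 equally likely choices, so probability 1/6; weight (1/8)·(1/6) = 1/48 each.
If it is in chest 3 (prior 1/8): the guide opened chest 3, so this case is ruled out; weight (1/8)·0 = 0.
If it is in chest 6 (prior 1/8): the guide has 7 equally likely choices, so probability 1/7; weight (1/8)·(1/7) = 1/56.
The weights sum to 1/7.
So P(the ruby in chest 1 | the guide opened chest 3) = (1/48) / (1/7) = 7/48.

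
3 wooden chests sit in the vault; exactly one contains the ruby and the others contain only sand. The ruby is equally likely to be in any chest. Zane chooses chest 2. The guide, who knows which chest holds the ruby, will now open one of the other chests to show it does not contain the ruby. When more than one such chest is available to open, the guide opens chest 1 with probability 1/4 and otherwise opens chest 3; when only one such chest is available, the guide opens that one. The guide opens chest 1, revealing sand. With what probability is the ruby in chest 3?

Consider each possible location of the ruby in turn.
If it is in chest 1 (prior 1/3): the guide opened chest 1, so this case is ruled out; weight (1/3)·0 = 0.
If it is in chest 2 (prior 1/3): chest 1 is available, opened with probability 1/4; weight (1/3)·(1/4) = 1/12.
If it is in chest 3 (prior 1/3): only chest 1 is available, probability 1; weight (1/3)·1 = 1/3.
The weights sum to 5/12.
So P(the ruby in chest 3 | the guide opened chest 1) = (1/3) / (5/12) = 4/5.

4/5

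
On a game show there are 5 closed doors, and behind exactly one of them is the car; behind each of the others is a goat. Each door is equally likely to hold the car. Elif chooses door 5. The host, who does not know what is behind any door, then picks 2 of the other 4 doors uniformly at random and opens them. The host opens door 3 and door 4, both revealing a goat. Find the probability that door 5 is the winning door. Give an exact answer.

1/3

Apply Bayes' rule, conditioning on where the car actually is.
If it is behind any of doors 1, 2, and 5 (prior 1/5 each): the host picks exactly this set with probability 1/6 regardless, and none is the prize; weight (1/5)·(1/6) = 1/30 each.
If it is behind either of doors 3 and 4 (prior 1/5 each): that door was opened and seen not to hold the prize — ruled out; weight (1/5)·0 = 0 each.
The weights sum to 1/10.
So P(the car behind door 5 | the host opened door 3 and door 4) = (1/30) / (1/10) = 1/3.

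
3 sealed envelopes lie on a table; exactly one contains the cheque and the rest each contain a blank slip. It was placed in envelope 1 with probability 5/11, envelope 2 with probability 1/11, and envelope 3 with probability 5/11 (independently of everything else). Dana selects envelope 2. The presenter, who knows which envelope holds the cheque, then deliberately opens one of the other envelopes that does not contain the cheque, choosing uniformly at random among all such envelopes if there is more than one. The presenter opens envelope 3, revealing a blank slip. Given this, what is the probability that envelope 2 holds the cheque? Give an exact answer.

1/11

Apply Bayes' rule, conditioning on where the cheque actually is.
If it is in envelope 1 (prior 5/11): the presenter has no choice, probability 1; weight (5/11)·1 = 5/11.
If it is in envelope 2 (prior 1/11): the presenter has 2 equally likely choices, so probability 1/2; weight (1/11)·(1/2) = 1/22.
If it is in envelope 3 (prior 5/11): the presenter opened envelope 3, so this case is ruled out; weight (5/11)·0 = 0.
The weights sum to 1/2.
So P(the cheque in envelope 2 | the presenter opened envelope 3) = (1/22) / (1/2) = 1/11.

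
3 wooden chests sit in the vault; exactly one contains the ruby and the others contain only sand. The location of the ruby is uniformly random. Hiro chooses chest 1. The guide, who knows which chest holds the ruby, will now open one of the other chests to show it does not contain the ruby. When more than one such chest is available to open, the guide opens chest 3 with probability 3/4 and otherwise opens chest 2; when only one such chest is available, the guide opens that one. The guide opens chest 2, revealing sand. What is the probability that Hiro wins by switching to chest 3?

4/5

Apply Bayes' rule, conditioning on where the ruby actually is.
If it is in chest 1 (prior 1/3): chest 3 is available but not opened, probability 1/4; weight (1/3)·(1/4) = 1/12.
If it is in chest 2 (prior 1/3): the guide opened chest 2, so this case is ruled out; weight (1/3)·0 = 0.
If it is in chest 3 (prior 1/3): only chest 2 is available, probability 1; weight (1/3)·1 = 1/3.
The weights sum to 5/12.
So P(the ruby in chest 3 | the guide opened chest 2) = (1/3) / (5/12) = 4/5.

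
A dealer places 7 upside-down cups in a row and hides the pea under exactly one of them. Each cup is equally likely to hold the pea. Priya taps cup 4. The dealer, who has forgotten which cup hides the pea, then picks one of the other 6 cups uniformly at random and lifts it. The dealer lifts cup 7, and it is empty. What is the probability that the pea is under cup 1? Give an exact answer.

Because the dealer chose which cup to lift without knowing where the pea is, the choice is independent of the prize location. Learning that cup 7 does not hold the pea simply rules out that one location and leaves the remaining 6 cups still equally likely by symmetry.
So P(the pea under cup 1) = 1/6.

1/6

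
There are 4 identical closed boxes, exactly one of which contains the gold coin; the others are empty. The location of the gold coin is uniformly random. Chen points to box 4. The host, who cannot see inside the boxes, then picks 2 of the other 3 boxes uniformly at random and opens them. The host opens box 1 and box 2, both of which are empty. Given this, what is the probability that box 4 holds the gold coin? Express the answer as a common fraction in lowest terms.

1/2

Condition on the true location of the gold coin.
If it is in either of boxes 1 and 2 (prior 1/4 each): that box was opened and seen not to hold the prize — ruled out; weight (1/4)·0 = 0 each.
If it is in either of boxes 3 and 4 (prior 1/4 each): the host picks exactly this set with probability 1/3 regardless, and none is the prize; weight (1/4)·(1/3) = 1/12 each.
The weights sum to 1/6.
So P(the gold coin in box 4 | the host opened box 1 and box 2) = (1/12) / (1/6) = 1/2.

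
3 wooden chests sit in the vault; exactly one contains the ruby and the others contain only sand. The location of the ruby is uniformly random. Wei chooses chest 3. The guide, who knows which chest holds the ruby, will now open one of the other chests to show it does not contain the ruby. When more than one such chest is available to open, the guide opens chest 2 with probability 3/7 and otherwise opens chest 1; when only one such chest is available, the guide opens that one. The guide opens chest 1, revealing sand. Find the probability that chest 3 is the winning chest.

Consider each possible location of the ruby in turn.
If it is in chest 1 (prior 1/3): the guide opened chest 1, so this case is ruled out; weight (1/3)·0 = 0.
If it is in chest 2 (prior 1/3): only chest 1 is available, probability 1; weight (1/3)·1 = 1/3.
If it is in chest 3 (prior 1/3): chest 2 is available but not opened, probability 4/7; weight (1/3)·(4/7) = 4/21.
The weights sum to 11/21.
So P(the ruby in chest 3 | the guide opened chest 1) = (4/21) / (11/21) = 4/11.

4/11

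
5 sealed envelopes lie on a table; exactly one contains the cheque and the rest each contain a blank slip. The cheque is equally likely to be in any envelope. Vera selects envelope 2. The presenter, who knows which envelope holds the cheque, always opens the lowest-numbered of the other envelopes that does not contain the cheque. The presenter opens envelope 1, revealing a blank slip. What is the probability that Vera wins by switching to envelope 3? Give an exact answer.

1/4

Condition on the true location of the cheque.
If it is in envelope 1 (prior 1/5): the presenter opened envelope 1, so this case is ruled out; weight (1/5)·0 = 0.
If it is in any of envelopes 2, 3, 4, and 5 (prior 1/5 each): envelope 1 is the lowest-numbered option available, probability 1; weight (1/5)·1 = 1/5 each.
The weights sum to 4/5.
So P(the cheque in envelope 3 | the presenter opened envelope 1) = (1/5) / (4/5) = 1/4.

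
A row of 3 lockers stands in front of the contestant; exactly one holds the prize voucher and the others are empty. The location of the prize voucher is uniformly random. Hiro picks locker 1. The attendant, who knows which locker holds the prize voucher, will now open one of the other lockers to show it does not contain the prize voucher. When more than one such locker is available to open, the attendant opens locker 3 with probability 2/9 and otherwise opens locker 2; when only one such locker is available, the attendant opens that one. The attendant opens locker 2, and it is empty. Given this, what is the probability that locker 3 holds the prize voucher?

9/16

Condition on the true location of the prize voucher.
If it is in locker 1 (prior 1/3): locker 3 is available but not opened, probability 7/9; weight (1/3)·(7/9) = 7/27.
If it is in locker 2 (prior 1/3): the attendant opened locker 2, so this case is ruled out; weight (1/3)·0 = 0.
If it is in locker 3 (prior 1/3): only locker 2 is available, probability 1; weight (1/3)·1 = 1/3.
The weights sum to 16/27.
So P(the prize voucher in locker 3 | the attendant opened locker 2) = (1/3) / (16/27) = 9/16.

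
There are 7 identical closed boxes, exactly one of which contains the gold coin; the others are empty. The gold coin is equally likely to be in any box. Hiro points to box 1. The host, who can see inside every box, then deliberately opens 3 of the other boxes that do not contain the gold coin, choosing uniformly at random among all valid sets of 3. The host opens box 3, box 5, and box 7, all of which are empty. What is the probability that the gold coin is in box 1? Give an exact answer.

1/7

Apply Bayes' rule, conditioning on where the gold coin actually is.
If it is in box 1 (prior 1/7): the host has 20 equally likely choices, so probability 1/20; weight (1/7)·(1/20) = 1/140.
If it is in any of boxes 2, 4, and 6 (prior 1/7 each): the host has 10 equally likely choices, so probability 1/10; weight (1/7)·(1/10) = 1/70 each.
If it is in any of boxes 3, 5, and 7 (prior 1/7 each): that box was opened and seen not to hold the prize — ruled out; weight (1/7)·0 = 0 each.
The weights sum to 1/20.
So P(the gold coin in box 1 | the host opened box 3, box 5, and box 7) = (1/140) / (1/20) = 1/7.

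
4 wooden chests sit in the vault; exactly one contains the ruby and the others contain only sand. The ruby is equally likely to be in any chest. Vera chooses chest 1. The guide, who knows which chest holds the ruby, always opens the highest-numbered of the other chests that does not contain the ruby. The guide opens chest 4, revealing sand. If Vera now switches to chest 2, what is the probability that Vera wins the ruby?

1/3

Consider each possible location of the ruby in turn.
If it is in any of chests 1, 2, and 3 (prior 1/4 each): chest 4 is the highest-numbered option available, probability 1; weight (1/4)·1 = 1/4 each.
If it is in chest 4 (prior 1/4): the guide opened chest 4, so this case is ruled out; weight (1/4)·0 = 0.
The weights sum to 3/4.
So P(the ruby in chest 2 | the guide opened chest 4) = (1/4) / (3/4) = 1/3.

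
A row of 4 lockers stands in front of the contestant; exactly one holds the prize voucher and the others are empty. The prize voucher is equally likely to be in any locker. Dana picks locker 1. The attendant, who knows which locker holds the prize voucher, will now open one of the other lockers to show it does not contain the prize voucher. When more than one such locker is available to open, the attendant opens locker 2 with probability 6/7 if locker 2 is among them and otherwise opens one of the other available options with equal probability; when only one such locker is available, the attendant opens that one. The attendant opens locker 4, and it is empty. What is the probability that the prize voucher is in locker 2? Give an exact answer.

Apply Bayes' rule, conditioning on where the prize voucher actually is.
If it is in locker 1 (prior 1/4): locker 2 is available but not opened; locker 4 gets probability (1 − 6/7)/2 = 1/14; weight (1/4)·(1/14) = 1/56.
If it is in locker 2 (prior 1/4): locker 2 holds the prize so is unavailable; the attendant chooses uniformly among the 2 others, probability 1/2; weight (1/4)·(1/2) = 1/8.
If it is in locker 3 (prior 1/4): locker 2 is available but not opened, probability 1/7; weight (1/4)·(1/7) = 1/28.
If it is in locker 4 (prior 1/4): the attendant opened locker 4, so this case is ruled out; weight (1/4)·0 = 0.
The weights sum to 5/28.
So P(the prize voucher in locker 2 | the attendant opened locker 4) = (1/8) / (5/28) = 7/10.

7/10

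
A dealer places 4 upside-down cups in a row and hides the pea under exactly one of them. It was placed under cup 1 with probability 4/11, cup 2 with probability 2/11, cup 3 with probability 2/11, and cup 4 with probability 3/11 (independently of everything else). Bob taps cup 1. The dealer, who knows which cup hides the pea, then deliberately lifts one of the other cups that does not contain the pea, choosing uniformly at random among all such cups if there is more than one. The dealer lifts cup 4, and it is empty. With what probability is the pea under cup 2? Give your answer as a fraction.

Consider each possible location of the pea in turn.
If it is under cup 1 (prior 4/11): the dealer has 3 equally likely choices, so probability 1/3; weight (4/11)·(1/3) = 4/33.
If it is under either of cups 2 and 3 (prior 2/11 each): the dealer has 2 equally likely choices, so probability 1/2; weight (2/11)·(1/2) = 1/11 each.
If it is under cup 4 (prior 3/11): the dealer opened cup 4, so this case is ruled out; weight (3/11)·0 = 0.
The weights sum to 10/33.
So P(the pea under cup 2 | the dealer opened cup 4) = (1/11) / (10/33) = 3/10.

3/10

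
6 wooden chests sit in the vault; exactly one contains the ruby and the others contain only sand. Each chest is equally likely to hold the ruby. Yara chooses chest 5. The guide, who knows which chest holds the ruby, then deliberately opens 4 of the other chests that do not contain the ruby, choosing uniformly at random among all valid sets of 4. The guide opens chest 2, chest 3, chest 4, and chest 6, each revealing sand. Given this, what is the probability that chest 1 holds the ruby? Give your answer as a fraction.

5/6

Apply Bayes' rule, conditioning on where the ruby actually is.
If it is in chest 1 (prior 1/6): the guide has no choice, probability 1; weight (1/6)·1 = 1/6.
If it is in any of chests 2, 3, 4, and 6 (prior 1/6 each): that chest was opened and seen not to hold the prize — ruled out; weight (1/6)·0 = 0 each.
If it is in chest 5 (prior 1/6): the guide has 5 equally likely choices, so probability 1/5; weight (1/6)·(1/5) = 1/30.
The weights sum to 1/5.
So P(the ruby in chest 1 | the guide opened chest 2, chest 3, chest 4, and chest 6) = (1/6) / (1/5) = 5/6.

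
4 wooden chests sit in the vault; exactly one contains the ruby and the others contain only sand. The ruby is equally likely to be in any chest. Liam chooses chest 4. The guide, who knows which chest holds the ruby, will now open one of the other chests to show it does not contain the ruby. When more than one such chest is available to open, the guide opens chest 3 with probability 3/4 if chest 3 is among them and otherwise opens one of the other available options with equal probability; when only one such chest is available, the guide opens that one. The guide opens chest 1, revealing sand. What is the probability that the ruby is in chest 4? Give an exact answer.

1/7

Consider each possible location of the ruby in turn.
If it is in chest 1 (prior 1/4): the guide opened chest 1, so this case is ruled out; weight (1/4)·0 = 0.
If it is in chest 2 (prior 1/4): chest 3 is available but not opened, probability 1/4; weight (1/4)·(1/4) = 1/16.
If it is in chest 3 (prior 1/4): chest 3 holds the prize so is unavailable; the guide chooses uniformly among the 2 others, probability 1/2; weight (1/4)·(1/2) = 1/8.
If it is in chest 4 (prior 1/4): chest 3 is available but not opened; chest 1 gets probability (1 − 3/4)/2 = 1/8; weight (1/4)·(1/8) = 1/32.
The weights sum to 7/32.
So P(the ruby in chest 4 | the guide opened chest 1) = (1/32) / (7/32) = 1/7.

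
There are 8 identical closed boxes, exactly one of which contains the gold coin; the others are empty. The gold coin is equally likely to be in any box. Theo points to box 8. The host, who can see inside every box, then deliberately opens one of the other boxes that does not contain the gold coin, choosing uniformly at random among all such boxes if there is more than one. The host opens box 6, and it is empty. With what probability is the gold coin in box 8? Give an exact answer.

Apply Bayes' rule, conditioning on where the gold coin actually is.
If it is in any of boxes 1, 2, 3, 4, 5, and 7 (prior 1/8 each): the host has 6 equally likely choices, so probability 1/6; weight (1/8)·(1/6) = 1/48 each.
If it is in box 6 (prior 1/8): the host opened box 6, so this case is ruled out; weight (1/8)·0 = 0.
If it is in box 8 (prior 1/8): the host has 7 equally likely choices, so probability 1/7; weight (1/8)·(1/7) = 1/56.
The weights sum to 1/7.
So P(the gold coin in box 8 | the host opened box 6) = (1/56) / (1/7) = 1/8.

1/8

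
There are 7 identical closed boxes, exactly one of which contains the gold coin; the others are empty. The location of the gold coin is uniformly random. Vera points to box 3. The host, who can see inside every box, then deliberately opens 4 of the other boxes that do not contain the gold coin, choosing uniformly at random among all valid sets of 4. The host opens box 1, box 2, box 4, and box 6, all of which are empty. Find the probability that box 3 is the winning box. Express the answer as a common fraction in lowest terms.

1/7

Apply Bayes' rule, conditioning on where the gold coin actually is.
If it is in any of boxes 1, 2, 4, and 6 (prior 1/7 each): that box was opened and seen not to hold the prize — ruled out; weight (1/7)·0 = 0 each.
If it is in box 3 (prior 1/7): the host has 15 equally likely choices, so probability 1/15; weight (1/7)·(1/15) = 1/105.
If it is in either of boxes 5 and 7 (prior 1/7 each): the host has 5 equally likely choices, so probability 1/5; weight (1/7)·(1/5) = 1/35 each.
The weights sum to 1/15.
So P(the gold coin in box 3 | the host opened box 1, box 2, box 4, and box 6) = (1/105) / (1/15) = 1/7.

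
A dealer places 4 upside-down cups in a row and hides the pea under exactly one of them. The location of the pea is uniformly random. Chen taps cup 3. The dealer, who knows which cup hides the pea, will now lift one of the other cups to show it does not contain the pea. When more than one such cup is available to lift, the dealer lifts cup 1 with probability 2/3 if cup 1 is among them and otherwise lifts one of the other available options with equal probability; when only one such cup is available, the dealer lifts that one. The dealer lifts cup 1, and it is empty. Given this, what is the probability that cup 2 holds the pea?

Condition on the true location of the pea.
If it is under cup 1 (prior 1/4): the dealer opened cup 1, so this case is ruled out; weight (1/4)·0 = 0.
If it is under any of cups 2, 3, and 4 (prior 1/4 each): cup 1 is available, opened with probability 2/3; weight (1/4)·(2/3) = 1/6 each.
The weights sum to 1/2.
So P(the pea under cup 2 | the dealer opened cup 1) = (1/6) / (1/2) = 1/3.

1/3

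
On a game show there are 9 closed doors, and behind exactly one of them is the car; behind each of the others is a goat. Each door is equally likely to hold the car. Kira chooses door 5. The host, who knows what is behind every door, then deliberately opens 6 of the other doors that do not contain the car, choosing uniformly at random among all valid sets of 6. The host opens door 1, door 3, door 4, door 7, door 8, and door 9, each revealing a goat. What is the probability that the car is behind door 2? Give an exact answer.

Apply Bayes' rule, conditioning on where the car actually is.
If it is behind any of doors 1, 3, 4, 7, 8, and 9 (prior 1/9 each): that door was opened and seen not to hold the prize — ruled out; weight (1/9)·0 = 0 each.
If it is behind either of doors 2 and 6 (prior 1/9 each): the host has 7 equally likely choices, so probability 1/7; weight (1/9)·(1/7) = 1/63 each.
If it is behind door 5 (prior 1/9): the host has 28 equally likely choices, so probability 1/28; weight (1/9)·(1/28) = 1/252.
The weights sum to 1/28.
So P(the car behind door 2 | the host opened door 1, door 3, door 4, door 7, door 8, and door 9) = (1/63) / (1/28) = 4/9.

4/9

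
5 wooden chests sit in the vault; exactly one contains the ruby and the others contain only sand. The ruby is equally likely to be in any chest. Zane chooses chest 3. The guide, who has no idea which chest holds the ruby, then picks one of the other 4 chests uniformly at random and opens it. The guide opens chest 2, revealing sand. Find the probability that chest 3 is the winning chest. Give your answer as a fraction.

Apply Bayes' rule, conditioning on where the ruby actually is.
If it is in any of chests 1, 3, 4, and 5 (prior 1/5 each): the guide picks chest 2 with probability 1/4 regardless, and it is not the prize; weight (1/5)·(1/4) = 1/20 each.
If it is in chest 2 (prior 1/5): the guide opened chest 2, so this case is ruled out; weight (1/5)·0 = 0.
The weights sum to 1/5.
So P(the ruby in chest 3 | the guide opened chest 2) = (1/20) / (1/5) = 1/4.

1/4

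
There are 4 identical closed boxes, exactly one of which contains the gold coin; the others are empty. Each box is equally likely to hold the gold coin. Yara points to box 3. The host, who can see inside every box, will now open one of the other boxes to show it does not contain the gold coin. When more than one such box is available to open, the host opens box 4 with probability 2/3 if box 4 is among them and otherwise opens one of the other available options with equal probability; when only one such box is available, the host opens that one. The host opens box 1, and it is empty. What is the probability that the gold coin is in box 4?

1/2

Consider each possible location of the gold coin in turn.
If it is in box 1 (prior 1/4): the host opened box 1, so this case is ruled out; weight (1/4)·0 = 0.
If it is in box 2 (prior 1/4): box 4 is available but not opened, probability 1/3; weight (1/4)·(1/3) = 1/12.
If it is in box 3 (prior 1/4): box 4 is available but not opened; box 1 gets probability (1 − 2/3)/2 = 1/6; weight (1/4)·(1/6) = 1/24.
If it is in box 4 (prior 1/4): box 4 holds the prize so is unavailable; the host chooses uniformly among the 2 others, probability 1/2; weight (1/4)·(1/2) = 1/8.
The weights sum to 1/4.
So P(the gold coin in box 4 | the host opened box 1) = (1/8) / (1/4) = 1/2.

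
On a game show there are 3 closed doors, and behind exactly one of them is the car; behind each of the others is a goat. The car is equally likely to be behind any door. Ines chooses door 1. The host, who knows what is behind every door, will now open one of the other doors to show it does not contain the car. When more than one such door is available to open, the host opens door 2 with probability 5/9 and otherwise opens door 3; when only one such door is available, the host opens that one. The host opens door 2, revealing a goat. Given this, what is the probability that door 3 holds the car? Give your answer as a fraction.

Condition on the true location of the car.
If it is behind door 1 (prior 1/3): door 2 is available, opened with probability 5/9; weight (1/3)·(5/9) = 5/27.
If it is behind door 2 (prior 1/3): the host opened door 2, so this case is ruled out; weight (1/3)·0 = 0.
If it is behind door 3 (prior 1/3): only door 2 is available, probability 1; weight (1/3)·1 = 1/3.
The weights sum to 14/27.
So P(the car behind door 3 | the host opened door 2) = (1/3) / (14/27) = 9/14.

9/14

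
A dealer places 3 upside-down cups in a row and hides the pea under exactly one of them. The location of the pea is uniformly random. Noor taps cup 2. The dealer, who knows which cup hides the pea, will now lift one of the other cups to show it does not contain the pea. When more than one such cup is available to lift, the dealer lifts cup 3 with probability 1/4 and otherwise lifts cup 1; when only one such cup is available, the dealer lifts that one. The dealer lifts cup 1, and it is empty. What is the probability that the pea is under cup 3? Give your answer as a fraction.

Condition on the true location of the pea.
If it is under cup 1 (prior 1/3): the dealer opened cup 1, so this case is ruled out; weight (1/3)·0 = 0.
If it is under cup 2 (prior 1/3): cup 3 is available but not opened, probability 3/4; weight (1/3)·(3/4) = 1/4.
If it is under cup 3 (prior 1/3): only cup 1 is available, probability 1; weight (1/3)·1 = 1/3.
The weights sum to 7/12.
So P(the pea under cup 3 | the dealer opened cup 1) = (1/3) / (7/12) = 4/7.

4/7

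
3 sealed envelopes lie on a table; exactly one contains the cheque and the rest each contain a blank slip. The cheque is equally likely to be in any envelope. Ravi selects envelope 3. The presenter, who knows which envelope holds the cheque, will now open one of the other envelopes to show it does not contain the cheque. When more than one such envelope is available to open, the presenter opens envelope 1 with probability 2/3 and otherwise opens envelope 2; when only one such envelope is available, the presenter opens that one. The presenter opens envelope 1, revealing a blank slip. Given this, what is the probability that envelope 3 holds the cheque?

Apply Bayes' rule, conditioning on where the cheque actually is.
If it is in envelope 1 (prior 1/3): the presenter opened envelope 1, so this case is ruled out; weight (1/3)·0 = 0.
If it is in envelope 2 (prior 1/3): only envelope 1 is available, probability 1; weight (1/3)·1 = 1/3.
If it is in envelope 3 (prior 1/3): envelope 1 is available, opened with probability 2/3; weight (1/3)·(2/3) = 2/9.
The weights sum to 5/9.
So P(the cheque in envelope 3 | the presenter opened envelope 1) = (2/9) / (5/9) = 2/5.

2/5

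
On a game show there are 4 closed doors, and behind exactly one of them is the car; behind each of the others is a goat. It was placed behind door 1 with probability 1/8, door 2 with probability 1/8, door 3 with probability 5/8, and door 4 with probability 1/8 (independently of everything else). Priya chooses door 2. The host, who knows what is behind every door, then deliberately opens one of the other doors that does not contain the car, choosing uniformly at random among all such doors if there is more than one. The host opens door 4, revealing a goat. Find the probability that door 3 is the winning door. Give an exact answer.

3/4

Consider each possible location of the car in turn.
If it is behind door 1 (prior 1/8): the host has 2 equally likely choices, so probability 1/2; weight (1/8)·(1/2) = 1/16.
If it is behind door 2 (prior 1/8): the host has 3 equally likely choices, so probability 1/3; weight (1/8)·(1/3) = 1/24.
If it is behind door 3 (prior 5/8): the host has 2 equally likely choices, so probability 1/2; weight (5/8)·(1/2) = 5/16.
If it is behind door 4 (prior 1/8): the host opened door 4, so this case is ruled out; weight (1/8)·0 = 0.
The weights sum to 5/12.
So P(the car behind door 3 | the host opened door 4) = (5/16) / (5/12) = 3/4.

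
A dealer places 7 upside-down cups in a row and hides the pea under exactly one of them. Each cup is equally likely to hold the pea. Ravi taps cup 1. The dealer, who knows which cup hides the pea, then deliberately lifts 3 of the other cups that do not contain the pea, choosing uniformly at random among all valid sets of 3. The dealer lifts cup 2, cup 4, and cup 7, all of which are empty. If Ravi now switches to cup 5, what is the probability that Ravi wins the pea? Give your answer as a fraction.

2/7

Consider each possible location of the pea in turn.
If it is under cup 1 (prior 1/7): the dealer has 20 equally likely choices, so probability 1/20; weight (1/7)·(1/20) = 1/140.
If it is under any of cups 2, 4, and 7 (prior 1/7 each): that cup was opened and seen not to hold the prize — ruled out; weight (1/7)·0 = 0 each.
If it is under any of cups 3, 5, and 6 (prior 1/7 each): the dealer has 10 equally likely choices, so probability 1/10; weight (1/7)·(1/10) = 1/70 each.
The weights sum to 1/20.
So P(the pea under cup 5 | the dealer opened cup 2, cup 4, and cup 7) = (1/70) / (1/20) = 2/7.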